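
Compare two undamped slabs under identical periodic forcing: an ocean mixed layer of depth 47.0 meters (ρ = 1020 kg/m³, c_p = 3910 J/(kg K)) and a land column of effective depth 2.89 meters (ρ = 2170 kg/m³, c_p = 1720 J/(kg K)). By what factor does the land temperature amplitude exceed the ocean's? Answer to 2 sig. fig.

C_ocean = 1020 × 3910 × 47.0 = 1.87×10^8 J/(m²·K).
C_land = 2170 × 1720 × 2.89 = 1.08×10^7 J/(m²·K).
Undamped amplitude ∝ 1/C, so A_land/A_ocean = C_ocean/C_land = 17.4.

17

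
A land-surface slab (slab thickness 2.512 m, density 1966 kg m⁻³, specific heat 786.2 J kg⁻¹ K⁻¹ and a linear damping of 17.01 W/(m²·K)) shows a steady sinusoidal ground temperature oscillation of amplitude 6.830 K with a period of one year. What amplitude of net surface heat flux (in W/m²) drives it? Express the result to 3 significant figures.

116

Areal heat capacity C = ρ c_p D = 1966 × 786.2 × 2.512 = 3.88×10^6 J/(m²·K).
ω = 2π / 3.15×10^7 s = 1.99×10^-7 s⁻¹.
√((Cω)² + λ²) = √((0.774)² + 17.01²) = 17.0 W/(m²·K).
F₀ = A × √((Cω)²+λ²) = 6.830 × 17.0 = 116 W/m².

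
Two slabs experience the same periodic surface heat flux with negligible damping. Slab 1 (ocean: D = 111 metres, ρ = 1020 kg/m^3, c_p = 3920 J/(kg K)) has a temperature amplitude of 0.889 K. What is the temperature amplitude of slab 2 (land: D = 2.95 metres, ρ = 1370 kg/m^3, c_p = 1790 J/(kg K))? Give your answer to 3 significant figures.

54.5 K

C_ocean = 4.44×10^8 J/(m²·K); C_land = 7.23×10^6 J/(m²·K).
A ∝ 1/C ⇒ A_land = A_ocean × C_ocean/C_land = 0.889 × 61.3 = 54.5 K.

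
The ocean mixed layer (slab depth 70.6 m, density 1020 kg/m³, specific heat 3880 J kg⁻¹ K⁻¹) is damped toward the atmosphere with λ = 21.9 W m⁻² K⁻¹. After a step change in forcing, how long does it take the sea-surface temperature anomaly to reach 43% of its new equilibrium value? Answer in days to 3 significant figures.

83.0 days

Areal heat capacity C = ρ c_p D = 1020 × 3880 × 70.6 = 2.79×10^8 J m⁻² K⁻¹.
τ = C / λ = 2.79×10^8 / 21.9 = 1.28×10^7 s.
Fraction reached: 1 − e^(−t/τ) = 0.43 ⇒ t = −τ ln(1 − 0.43) = τ × 0.562.
t = 7.17×10^6 s = 83.0 days.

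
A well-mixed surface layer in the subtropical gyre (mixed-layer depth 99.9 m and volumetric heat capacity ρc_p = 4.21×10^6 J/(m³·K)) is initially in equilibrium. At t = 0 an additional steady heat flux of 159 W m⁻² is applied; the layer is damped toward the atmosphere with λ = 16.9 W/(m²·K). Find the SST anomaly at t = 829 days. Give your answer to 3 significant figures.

8.88 K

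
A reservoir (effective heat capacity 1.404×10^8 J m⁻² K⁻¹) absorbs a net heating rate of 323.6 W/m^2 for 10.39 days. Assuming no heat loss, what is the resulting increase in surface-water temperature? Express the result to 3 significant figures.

Areal heat capacity C = 1.404×10^8 J m⁻² K⁻¹ (given).
Net heat input Q = F Δt = 323.6 × (10.39 days × 86400 s/day) = 2.90×10^8 J/m².
ΔT = Q / C = 2.90×10^8 / 1.40×10^8 = 2.07 K.

2.07 K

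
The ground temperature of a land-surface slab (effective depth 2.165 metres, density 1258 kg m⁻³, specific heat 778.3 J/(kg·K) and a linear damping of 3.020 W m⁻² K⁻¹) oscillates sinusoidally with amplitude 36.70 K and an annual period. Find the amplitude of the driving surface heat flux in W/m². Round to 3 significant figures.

Areal heat capacity C = ρ c_p D = 1258 × 778.3 × 2.165 = 2.12×10^6 J m⁻² K⁻¹.
ω = 2π / 3.15×10^7 s = 1.99×10^-7 s⁻¹.
√((Cω)² + λ²) = √((0.422)² + 3.020²) = 3.05 W/(m²·K).
F₀ = A × √((Cω)²+λ²) = 36.70 × 3.05 = 112 W/m².

112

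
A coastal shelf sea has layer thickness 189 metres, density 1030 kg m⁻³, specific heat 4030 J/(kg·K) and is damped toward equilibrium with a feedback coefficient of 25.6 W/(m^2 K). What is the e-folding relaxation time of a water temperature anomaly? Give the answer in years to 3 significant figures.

Areal heat capacity C = ρ c_p D = 1030 × 4030 × 189 = 7.85×10^8 J/(m²·K).
Relaxation time τ = C / λ = 7.85×10^8 / 25.6 = 3.06×10^7 s.
In years: 3.06×10^7 s / (3.156×10^7 s/year) = 0.971 years.

0.971 years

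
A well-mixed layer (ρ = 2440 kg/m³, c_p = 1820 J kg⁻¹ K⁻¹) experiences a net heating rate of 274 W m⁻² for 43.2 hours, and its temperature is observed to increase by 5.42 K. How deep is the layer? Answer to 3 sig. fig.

Heat input Q = F Δt = 274 × 1.56×10^5 s = 4.26×10^7 J/m².
Required areal heat capacity C = Q / ΔT = 7.86×10^6 J/(m²·K).
Depth D = C / (ρ c_p) = 7.86×10^6 / (2440 × 1820) = 1.77 m.

1.77 m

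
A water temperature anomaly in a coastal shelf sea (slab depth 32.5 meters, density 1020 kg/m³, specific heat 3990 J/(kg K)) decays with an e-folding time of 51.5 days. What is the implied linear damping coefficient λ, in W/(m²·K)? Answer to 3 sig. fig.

Areal heat capacity C = ρ c_p D = 1020 × 3990 × 32.5 = 1.32×10^8 J m⁻² K⁻¹.
τ = 51.5 days = 4.45×10^6 s.
λ = C / τ = 1.32×10^8 / 4.45×10^6 = 29.7 W/(m²·K).

29.7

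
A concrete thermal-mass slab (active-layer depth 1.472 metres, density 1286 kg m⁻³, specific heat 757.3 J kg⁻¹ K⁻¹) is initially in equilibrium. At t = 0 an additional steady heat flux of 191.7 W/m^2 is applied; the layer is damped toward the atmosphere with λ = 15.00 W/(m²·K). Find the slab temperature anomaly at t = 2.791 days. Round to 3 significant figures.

11.8 K

Areal heat capacity C = ρ c_p D = 1286 × 757.3 × 1.472 = 1.43×10^6 J/(m²·K).
τ = C / λ = 1.43×10^6 / 15.00 = 95600 s.
Equilibrium anomaly ΔT_eq = F / λ = 191.7 / 15.00 = 12.8 K.
t = 2.791 days = 2.41×10^5 s, so t/τ = 2.52.
ΔT(t) = ΔT_eq (1 − e^(−t/τ)) = 12.8 × (1 − e^−2.52) = 11.8 K.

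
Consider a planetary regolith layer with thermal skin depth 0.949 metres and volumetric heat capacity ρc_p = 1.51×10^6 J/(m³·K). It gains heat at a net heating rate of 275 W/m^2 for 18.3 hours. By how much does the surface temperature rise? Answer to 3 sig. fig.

Areal heat capacity C = ρc_p × D = 1.51×10^6 × 0.949 = 1.43×10^6 J/(m^2 K).
Net heat input Q = F Δt = 275 × (18.3 hours × 3600 s/hour) = 1.81×10^7 J/m².
ΔT = Q / C = 1.81×10^7 / 1.43×10^6 = 12.6 K.

12.6 K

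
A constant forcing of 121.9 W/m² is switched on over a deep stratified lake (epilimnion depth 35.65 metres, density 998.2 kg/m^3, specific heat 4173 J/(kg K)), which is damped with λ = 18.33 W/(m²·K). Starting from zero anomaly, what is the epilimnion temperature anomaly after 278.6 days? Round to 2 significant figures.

Areal heat capacity C = ρ c_p D = 998.2 × 4173 × 35.65 = 1.48×10^8 J/(m^2 K).
τ = C / λ = 1.48×10^8 / 18.33 = 8.10×10^6 s.
Equilibrium anomaly ΔT_eq = F / λ = 121.9 / 18.33 = 6.65 K.
t = 278.6 days = 2.41×10^7 s, so t/τ = 2.97.
ΔT(t) = ΔT_eq (1 − e^(−t/τ)) = 6.65 × (1 − e^−2.97) = 6.31 K.

6.3 K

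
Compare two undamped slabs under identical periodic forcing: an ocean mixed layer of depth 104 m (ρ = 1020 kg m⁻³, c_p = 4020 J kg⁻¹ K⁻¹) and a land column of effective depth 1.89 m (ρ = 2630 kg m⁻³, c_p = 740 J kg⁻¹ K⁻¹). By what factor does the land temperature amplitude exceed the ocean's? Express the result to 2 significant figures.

120

C_ocean = 1020 × 4020 × 104 = 4.26×10^8 J/(m²·K).
C_land = 2630 × 740 × 1.89 = 3.68×10^6 J/(m²·K).
Undamped amplitude ∝ 1/C, so A_land/A_ocean = C_ocean/C_land = 116.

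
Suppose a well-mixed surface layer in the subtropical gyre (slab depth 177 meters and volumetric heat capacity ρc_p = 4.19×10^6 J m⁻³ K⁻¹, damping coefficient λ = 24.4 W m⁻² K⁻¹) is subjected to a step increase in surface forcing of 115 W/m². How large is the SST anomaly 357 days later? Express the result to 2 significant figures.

3.0 K

Areal heat capacity C = ρc_p × D = 4.19×10^6 × 177 = 7.42×10^8 J m⁻² K⁻¹.
τ = C / λ = 7.42×10^8 / 24.4 = 3.04×10^7 s.
Equilibrium anomaly ΔT_eq = F / λ = 115 / 24.4 = 4.71 K.
t = 357 days = 3.08×10^7 s, so t/τ = 1.01.
ΔT(t) = ΔT_eq (1 − e^(−t/τ)) = 4.71 × (1 − e^−1.01) = 3.00 K.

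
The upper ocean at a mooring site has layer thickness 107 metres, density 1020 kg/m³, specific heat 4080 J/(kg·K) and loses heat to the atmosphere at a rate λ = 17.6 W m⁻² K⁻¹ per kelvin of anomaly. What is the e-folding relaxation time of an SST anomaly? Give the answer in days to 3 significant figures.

Areal heat capacity C = ρ c_p D = 1020 × 4080 × 107 = 4.45×10^8 J/(m²·K).
Relaxation time τ = C / λ = 4.45×10^8 / 17.6 = 2.53×10^7 s.
In days: 2.53×10^7 s / (86400 s/day) = 293 days.

293 days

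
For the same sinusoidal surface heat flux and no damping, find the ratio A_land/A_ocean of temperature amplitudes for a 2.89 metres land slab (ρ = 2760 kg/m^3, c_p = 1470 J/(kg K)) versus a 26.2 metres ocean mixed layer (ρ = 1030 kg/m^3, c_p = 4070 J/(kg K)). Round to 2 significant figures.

9.4

C_ocean = 1030 × 4070 × 26.2 = 1.10×10^8 J/(m²·K).
C_land = 2760 × 1470 × 2.89 = 1.17×10^7 J/(m²·K).
Undamped amplitude ∝ 1/C, so A_land/A_ocean = C_ocean/C_land = 9.37.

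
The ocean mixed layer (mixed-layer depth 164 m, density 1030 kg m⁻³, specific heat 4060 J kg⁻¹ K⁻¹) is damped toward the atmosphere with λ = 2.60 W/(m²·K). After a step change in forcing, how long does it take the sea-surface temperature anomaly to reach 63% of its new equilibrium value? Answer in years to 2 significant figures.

8.3 years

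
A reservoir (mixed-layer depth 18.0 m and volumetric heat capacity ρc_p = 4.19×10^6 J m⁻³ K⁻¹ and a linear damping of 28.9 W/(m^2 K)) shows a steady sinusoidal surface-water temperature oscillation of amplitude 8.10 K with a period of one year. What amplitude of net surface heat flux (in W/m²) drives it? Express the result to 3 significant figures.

264

Areal heat capacity C = ρc_p × D = 4.19×10^6 × 18.0 = 7.54×10^7 J/(m^2 K).
ω = 2π / 3.15×10^7 s = 1.99×10^-7 s⁻¹.
√((Cω)² + λ²) = √((15.0)² + 28.9²) = 32.6 W/(m²·K).
F₀ = A × √((Cω)²+λ²) = 8.10 × 32.6 = 264 W/m².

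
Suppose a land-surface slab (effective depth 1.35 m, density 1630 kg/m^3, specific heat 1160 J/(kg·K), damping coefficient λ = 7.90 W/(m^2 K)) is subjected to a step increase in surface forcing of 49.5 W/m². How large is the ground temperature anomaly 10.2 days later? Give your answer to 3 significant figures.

5.86 K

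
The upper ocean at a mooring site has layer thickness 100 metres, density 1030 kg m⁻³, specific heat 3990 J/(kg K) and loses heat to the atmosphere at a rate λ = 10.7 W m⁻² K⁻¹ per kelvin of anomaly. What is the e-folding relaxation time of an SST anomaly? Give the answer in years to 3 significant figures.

1.22 years

Areal heat capacity C = ρ c_p D = 1030 × 3990 × 100 = 4.11×10^8 J/(m²·K).
Relaxation time τ = C / λ = 4.11×10^8 / 10.7 = 3.84×10^7 s.
In years: 3.84×10^7 s / (3.156×10^7 s/year) = 1.22 years.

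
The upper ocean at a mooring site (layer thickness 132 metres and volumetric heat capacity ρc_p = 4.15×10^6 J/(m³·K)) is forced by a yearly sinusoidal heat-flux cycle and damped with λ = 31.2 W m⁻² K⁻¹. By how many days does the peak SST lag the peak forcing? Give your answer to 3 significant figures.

75.1 days

Areal heat capacity C = ρc_p × D = 4.15×10^6 × 132 = 5.48×10^8 J m⁻² K⁻¹.
ω = 2π / 3.15×10^7 s = 1.99×10^-7 s⁻¹.
Phase lag φ = arctan(Cω/λ) = arctan(109/31.2) = 1.29 rad.
Time lag = φ / ω = 1.29 / 1.99×10^-7 = 6.49×10^6 s = 75.1 days.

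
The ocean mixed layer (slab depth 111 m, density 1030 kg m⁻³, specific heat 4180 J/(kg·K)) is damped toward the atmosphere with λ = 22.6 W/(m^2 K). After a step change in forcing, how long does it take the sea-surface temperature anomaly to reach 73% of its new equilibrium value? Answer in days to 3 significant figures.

320 days

Areal heat capacity C = ρ c_p D = 1030 × 4180 × 111 = 4.78×10^8 J/(m^2 K).
τ = C / λ = 4.78×10^8 / 22.6 = 2.11×10^7 s.
Fraction reached: 1 − e^(−t/τ) = 0.73 ⇒ t = −τ ln(1 − 0.73) = τ × 1.31.
t = 2.77×10^7 s = 320 days.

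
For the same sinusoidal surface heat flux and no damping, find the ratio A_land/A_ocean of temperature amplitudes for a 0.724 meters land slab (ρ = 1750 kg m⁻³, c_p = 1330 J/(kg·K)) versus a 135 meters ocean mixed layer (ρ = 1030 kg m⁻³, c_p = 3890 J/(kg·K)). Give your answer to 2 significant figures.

C_ocean = 1030 × 3890 × 135 = 5.41×10^8 J/(m²·K).
C_land = 1750 × 1330 × 0.724 = 1.69×10^6 J/(m²·K).
Undamped amplitude ∝ 1/C, so A_land/A_ocean = C_ocean/C_land = 321.

320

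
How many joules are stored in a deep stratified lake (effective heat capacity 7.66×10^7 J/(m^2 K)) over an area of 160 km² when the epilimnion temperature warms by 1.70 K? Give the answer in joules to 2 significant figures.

2.1×10^16 J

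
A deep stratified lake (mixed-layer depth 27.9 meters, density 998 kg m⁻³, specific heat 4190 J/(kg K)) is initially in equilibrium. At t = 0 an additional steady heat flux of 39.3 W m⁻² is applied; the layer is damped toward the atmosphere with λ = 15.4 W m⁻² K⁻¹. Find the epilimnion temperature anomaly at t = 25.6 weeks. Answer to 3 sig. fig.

2.22 K

Areal heat capacity C = ρ c_p D = 998 × 4190 × 27.9 = 1.17×10^8 J/(m^2 K).
τ = C / λ = 1.17×10^8 / 15.4 = 7.58×10^6 s.
Equilibrium anomaly ΔT_eq = F / λ = 39.3 / 15.4 = 2.55 K.
t = 25.6 weeks = 1.55×10^7 s, so t/τ = 2.04.
ΔT(t) = ΔT_eq (1 − e^(−t/τ)) = 2.55 × (1 − e^−2.04) = 2.22 K.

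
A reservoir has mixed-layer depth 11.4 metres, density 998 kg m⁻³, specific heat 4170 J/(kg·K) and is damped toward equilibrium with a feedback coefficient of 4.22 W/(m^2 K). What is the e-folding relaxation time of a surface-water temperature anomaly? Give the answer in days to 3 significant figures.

130 days

Areal heat capacity C = ρ c_p D = 998 × 4170 × 11.4 = 4.74×10^7 J m⁻² K⁻¹.
Relaxation time τ = C / λ = 4.74×10^7 / 4.22 = 1.12×10^7 s.
In days: 1.12×10^7 s / (86400 s/day) = 130 days.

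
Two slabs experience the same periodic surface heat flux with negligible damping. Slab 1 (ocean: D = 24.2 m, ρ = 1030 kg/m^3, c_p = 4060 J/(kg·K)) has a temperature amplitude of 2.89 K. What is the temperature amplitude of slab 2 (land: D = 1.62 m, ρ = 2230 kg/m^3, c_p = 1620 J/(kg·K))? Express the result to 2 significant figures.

C_ocean = 1.01×10^8 J/(m²·K); C_land = 5.85×10^6 J/(m²·K).
A ∝ 1/C ⇒ A_land = A_ocean × C_ocean/C_land = 2.89 × 17.3 = 50.0 K.

50 K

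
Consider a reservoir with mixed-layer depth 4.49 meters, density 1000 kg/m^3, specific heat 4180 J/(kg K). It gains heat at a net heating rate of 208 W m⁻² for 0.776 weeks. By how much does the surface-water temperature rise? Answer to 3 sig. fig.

5.20 K

Areal heat capacity C = ρ c_p D = 1000 × 4180 × 4.49 = 1.88×10^7 J/(m^2 K).
Net heat input Q = F Δt = 208 × (0.776 weeks × 6.048×10^5 s/week) = 9.76×10^7 J/m².
ΔT = Q / C = 9.76×10^7 / 1.88×10^7 = 5.20 K.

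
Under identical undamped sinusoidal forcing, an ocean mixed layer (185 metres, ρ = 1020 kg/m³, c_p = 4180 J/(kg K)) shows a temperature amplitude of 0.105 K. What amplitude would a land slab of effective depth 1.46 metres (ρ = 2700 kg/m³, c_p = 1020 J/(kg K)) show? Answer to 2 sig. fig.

C_ocean = 7.89×10^8 J/(m²·K); C_land = 4.02×10^6 J/(m²·K).
A ∝ 1/C ⇒ A_land = A_ocean × C_ocean/C_land = 0.105 × 196 = 20.6 K.

21 K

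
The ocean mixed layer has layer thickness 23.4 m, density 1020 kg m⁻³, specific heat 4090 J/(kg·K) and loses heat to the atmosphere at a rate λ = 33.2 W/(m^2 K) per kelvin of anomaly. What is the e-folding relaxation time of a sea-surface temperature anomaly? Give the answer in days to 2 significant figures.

34 days

Areal heat capacity C = ρ c_p D = 1020 × 4090 × 23.4 = 9.76×10^7 J m⁻² K⁻¹.
Relaxation time τ = C / λ = 9.76×10^7 / 33.2 = 2.94×10^6 s.
In days: 2.94×10^6 s / (86400 s/day) = 34.0 days.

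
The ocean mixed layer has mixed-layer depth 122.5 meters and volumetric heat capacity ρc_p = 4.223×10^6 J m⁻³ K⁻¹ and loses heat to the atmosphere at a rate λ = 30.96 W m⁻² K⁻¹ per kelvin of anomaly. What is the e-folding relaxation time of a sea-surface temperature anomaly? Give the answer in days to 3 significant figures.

193 days

Areal heat capacity C = ρc_p × D = 4.223×10^6 × 122.5 = 5.17×10^8 J m⁻² K⁻¹.
Relaxation time τ = C / λ = 5.17×10^8 / 30.96 = 1.67×10^7 s.
In days: 1.67×10^7 s / (86400 s/day) = 193 days.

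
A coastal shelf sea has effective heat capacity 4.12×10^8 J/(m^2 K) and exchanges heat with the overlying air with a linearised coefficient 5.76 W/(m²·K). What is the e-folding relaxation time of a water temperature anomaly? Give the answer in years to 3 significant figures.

Areal heat capacity C = 4.12×10^8 J/(m^2 K) (given).
Relaxation time τ = C / λ = 4.12×10^8 / 5.76 = 7.15×10^7 s.
In years: 7.15×10^7 s / (3.156×10^7 s/year) = 2.27 years.

2.27 years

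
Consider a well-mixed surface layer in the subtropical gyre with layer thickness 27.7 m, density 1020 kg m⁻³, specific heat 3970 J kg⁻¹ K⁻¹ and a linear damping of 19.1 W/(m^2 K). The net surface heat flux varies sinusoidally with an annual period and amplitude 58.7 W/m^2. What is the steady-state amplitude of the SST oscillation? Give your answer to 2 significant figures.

2.0 K

Areal heat capacity C = ρ c_p D = 1020 × 3970 × 27.7 = 1.12×10^8 J m⁻² K⁻¹.
Angular frequency ω = 2π / T = 2π / 3.15×10^7 s = 1.99×10^-7 s⁻¹.
√((Cω)² + λ²) = √((22.3)² + 19.1²) = 29.4 W/(m²·K).
Amplitude A = F₀ / √((Cω)²+λ²) = 58.7 / 29.4 = 2.00 K.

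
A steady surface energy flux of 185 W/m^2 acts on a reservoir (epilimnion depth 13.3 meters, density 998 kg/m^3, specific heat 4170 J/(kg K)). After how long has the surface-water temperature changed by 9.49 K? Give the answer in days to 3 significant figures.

32.9 days

Areal heat capacity C = ρ c_p D = 998 × 4170 × 13.3 = 5.54×10^7 J/(m^2 K).
Time required: Δt = C ΔT / F = 5.54×10^7 × 9.49 / 185 = 2.84×10^6 s.
In days: 2.84×10^6 s / (86400 s/day) = 32.9 days.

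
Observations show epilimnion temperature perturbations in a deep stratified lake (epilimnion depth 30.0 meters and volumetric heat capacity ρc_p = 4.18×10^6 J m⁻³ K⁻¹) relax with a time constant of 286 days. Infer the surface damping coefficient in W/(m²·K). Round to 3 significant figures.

5.07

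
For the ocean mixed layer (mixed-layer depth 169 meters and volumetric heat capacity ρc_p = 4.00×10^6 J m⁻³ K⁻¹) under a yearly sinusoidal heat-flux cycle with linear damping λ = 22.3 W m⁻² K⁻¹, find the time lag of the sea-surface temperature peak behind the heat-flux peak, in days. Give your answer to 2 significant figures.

Areal heat capacity C = ρc_p × D = 4.00×10^6 × 169 = 6.76×10^8 J/(m^2 K).
ω = 2π / 3.15×10^7 s = 1.99×10^-7 s⁻¹.
Phase lag φ = arctan(Cω/λ) = arctan(135/22.3) = 1.41 rad.
Time lag = φ / ω = 1.41 / 1.99×10^-7 = 7.06×10^6 s = 81.7 days.

82 days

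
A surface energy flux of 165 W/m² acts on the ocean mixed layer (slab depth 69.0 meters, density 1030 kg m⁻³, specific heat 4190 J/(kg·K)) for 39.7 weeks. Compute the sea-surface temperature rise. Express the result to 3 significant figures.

13.3 K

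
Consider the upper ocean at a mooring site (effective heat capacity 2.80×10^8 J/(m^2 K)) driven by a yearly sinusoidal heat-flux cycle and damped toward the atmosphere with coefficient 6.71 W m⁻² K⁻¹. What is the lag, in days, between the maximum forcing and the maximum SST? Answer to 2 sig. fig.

Areal heat capacity C = 2.80×10^8 J/(m^2 K) (given).
ω = 2π / 3.15×10^7 s = 1.99×10^-7 s⁻¹.
Phase lag φ = arctan(Cω/λ) = arctan(55.8/6.71) = 1.45 rad.
Time lag = φ / ω = 1.45 / 1.99×10^-7 = 7.28×10^6 s = 84.3 days.

84 days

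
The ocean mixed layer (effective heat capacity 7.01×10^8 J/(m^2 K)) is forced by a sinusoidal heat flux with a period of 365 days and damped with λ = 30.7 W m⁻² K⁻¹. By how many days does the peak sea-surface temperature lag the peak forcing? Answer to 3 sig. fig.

Areal heat capacity C = 7.01×10^8 J/(m^2 K) (given).
ω = 2π / 3.15×10^7 s = 1.99×10^-7 s⁻¹.
Phase lag φ = arctan(Cω/λ) = arctan(140/30.7) = 1.35 rad.
Time lag = φ / ω = 1.35 / 1.99×10^-7 = 6.80×10^6 s = 78.7 days.

78.7 days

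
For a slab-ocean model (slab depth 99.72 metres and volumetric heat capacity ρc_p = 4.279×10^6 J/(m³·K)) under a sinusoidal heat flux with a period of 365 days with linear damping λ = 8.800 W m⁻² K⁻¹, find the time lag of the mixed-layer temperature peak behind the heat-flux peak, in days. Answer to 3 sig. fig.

85.3 days

Areal heat capacity C = ρc_p × D = 4.279×10^6 × 99.72 = 4.27×10^8 J/(m^2 K).
ω = 2π / 3.15×10^7 s = 1.99×10^-7 s⁻¹.
Phase lag φ = arctan(Cω/λ) = arctan(85.0/8.800) = 1.47 rad.
Time lag = φ / ω = 1.47 / 1.99×10^-7 = 7.37×10^6 s = 85.3 days.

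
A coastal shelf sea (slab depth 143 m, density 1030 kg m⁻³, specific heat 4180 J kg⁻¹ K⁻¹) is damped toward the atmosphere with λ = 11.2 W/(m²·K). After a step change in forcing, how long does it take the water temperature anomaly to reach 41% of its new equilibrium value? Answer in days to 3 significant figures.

Areal heat capacity C = ρ c_p D = 1030 × 4180 × 143 = 6.16×10^8 J/(m²·K).
τ = C / λ = 6.16×10^8 / 11.2 = 5.50×10^7 s.
Fraction reached: 1 − e^(−t/τ) = 0.41 ⇒ t = −τ ln(1 − 0.41) = τ × 0.528.
t = 2.90×10^7 s = 336 days.

336 days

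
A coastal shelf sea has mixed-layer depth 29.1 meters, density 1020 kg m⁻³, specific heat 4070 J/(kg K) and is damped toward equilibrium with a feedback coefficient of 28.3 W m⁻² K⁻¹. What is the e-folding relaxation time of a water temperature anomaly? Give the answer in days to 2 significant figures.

Areal heat capacity C = ρ c_p D = 1020 × 4070 × 29.1 = 1.21×10^8 J/(m^2 K).
Relaxation time τ = C / λ = 1.21×10^8 / 28.3 = 4.27×10^6 s.
In days: 4.27×10^6 s / (86400 s/day) = 49.4 days.

49 days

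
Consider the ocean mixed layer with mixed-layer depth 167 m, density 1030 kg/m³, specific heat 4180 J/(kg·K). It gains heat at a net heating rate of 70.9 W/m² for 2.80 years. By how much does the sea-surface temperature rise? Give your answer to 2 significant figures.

Areal heat capacity C = ρ c_p D = 1030 × 4180 × 167 = 7.19×10^8 J/(m^2 K).
Net heat input Q = F Δt = 70.9 × (2.80 years × 3.156×10^7 s/year) = 6.26×10^9 J/m².
ΔT = Q / C = 6.26×10^9 / 7.19×10^8 = 8.71 K.

8.7 K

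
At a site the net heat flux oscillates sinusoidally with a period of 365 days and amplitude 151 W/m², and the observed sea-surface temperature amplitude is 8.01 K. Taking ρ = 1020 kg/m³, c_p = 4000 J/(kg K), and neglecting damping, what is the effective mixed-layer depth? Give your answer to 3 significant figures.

23.2 m

ω = 2π / 3.15×10^7 s = 1.99×10^-7 s⁻¹.
Required C = F₀ / (A ω) = 151 / (8.01 × 1.99×10^-7) = 9.46×10^7 J/(m²·K).
D = C / (ρ c_p) = 9.46×10^7 / (1020 × 4000) = 23.2 m.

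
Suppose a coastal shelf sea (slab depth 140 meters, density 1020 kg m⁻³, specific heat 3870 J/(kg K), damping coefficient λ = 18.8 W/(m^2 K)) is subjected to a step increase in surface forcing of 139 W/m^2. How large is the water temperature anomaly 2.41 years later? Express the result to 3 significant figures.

Areal heat capacity C = ρ c_p D = 1020 × 3870 × 140 = 5.53×10^8 J m⁻² K⁻¹.
τ = C / λ = 5.53×10^8 / 18.8 = 2.94×10^7 s.
Equilibrium anomaly ΔT_eq = F / λ = 139 / 18.8 = 7.39 K.
t = 2.41 years = 7.61×10^7 s, so t/τ = 2.59.
ΔT(t) = ΔT_eq (1 − e^(−t/τ)) = 7.39 × (1 − e^−2.59) = 6.84 K.

6.84 K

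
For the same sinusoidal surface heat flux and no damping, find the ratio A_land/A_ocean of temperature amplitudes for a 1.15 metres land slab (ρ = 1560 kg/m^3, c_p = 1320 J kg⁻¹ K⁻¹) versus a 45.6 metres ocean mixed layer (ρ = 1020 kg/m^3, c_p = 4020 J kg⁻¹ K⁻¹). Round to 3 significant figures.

79.0

C_ocean = 1020 × 4020 × 45.6 = 1.87×10^8 J/(m²·K).
C_land = 1560 × 1320 × 1.15 = 2.37×10^6 J/(m²·K).
Undamped amplitude ∝ 1/C, so A_land/A_ocean = C_ocean/C_land = 79.0.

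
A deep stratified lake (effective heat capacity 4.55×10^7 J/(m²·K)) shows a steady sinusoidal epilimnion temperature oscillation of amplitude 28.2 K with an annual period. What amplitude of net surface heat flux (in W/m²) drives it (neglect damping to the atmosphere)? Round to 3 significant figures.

Areal heat capacity C = 4.55×10^7 J/(m²·K) (given).
ω = 2π / 3.15×10^7 s = 1.99×10^-7 s⁻¹.
Cω = 4.55×10^7 × 1.99×10^-7 = 9.07 W/(m²·K).
F₀ = A × Cω = 28.2 × 9.07 = 256 W/m².

256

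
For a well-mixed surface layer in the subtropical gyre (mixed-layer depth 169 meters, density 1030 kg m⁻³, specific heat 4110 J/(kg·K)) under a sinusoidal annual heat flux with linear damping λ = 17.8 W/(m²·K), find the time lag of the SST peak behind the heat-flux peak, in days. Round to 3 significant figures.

84.0 days

Areal heat capacity C = ρ c_p D = 1030 × 4110 × 169 = 7.15×10^8 J/(m²·K).
ω = 2π / 3.15×10^7 s = 1.99×10^-7 s⁻¹.
Phase lag φ = arctan(Cω/λ) = arctan(143/17.8) = 1.45 rad.
Time lag = φ / ω = 1.45 / 1.99×10^-7 = 7.26×10^6 s = 84.0 days.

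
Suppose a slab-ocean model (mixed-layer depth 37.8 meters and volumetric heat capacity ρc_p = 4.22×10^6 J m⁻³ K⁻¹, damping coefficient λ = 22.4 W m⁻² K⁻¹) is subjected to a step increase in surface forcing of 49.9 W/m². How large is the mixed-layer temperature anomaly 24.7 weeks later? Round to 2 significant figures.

2.0 K

Areal heat capacity C = ρc_p × D = 4.22×10^6 × 37.8 = 1.60×10^8 J m⁻² K⁻¹.
τ = C / λ = 1.60×10^8 / 22.4 = 7.12×10^6 s.
Equilibrium anomaly ΔT_eq = F / λ = 49.9 / 22.4 = 2.23 K.
t = 24.7 weeks = 1.49×10^7 s, so t/τ = 2.10.
ΔT(t) = ΔT_eq (1 − e^(−t/τ)) = 2.23 × (1 − e^−2.10) = 1.95 K.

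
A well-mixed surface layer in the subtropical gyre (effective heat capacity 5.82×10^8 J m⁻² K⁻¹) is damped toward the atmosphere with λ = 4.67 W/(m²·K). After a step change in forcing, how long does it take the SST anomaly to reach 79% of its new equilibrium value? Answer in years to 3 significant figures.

6.16 years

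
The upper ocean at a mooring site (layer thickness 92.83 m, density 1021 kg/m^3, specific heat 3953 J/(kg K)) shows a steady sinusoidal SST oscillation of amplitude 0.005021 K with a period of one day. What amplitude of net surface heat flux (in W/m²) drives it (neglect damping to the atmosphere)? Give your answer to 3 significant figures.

Areal heat capacity C = ρ c_p D = 1021 × 3953 × 92.83 = 3.75×10^8 J/(m^2 K).
ω = 2π / 86400 s = 7.27×10^-5 s⁻¹.
Cω = 3.75×10^8 × 7.27×10^-5 = 27200 W/(m²·K).
F₀ = A × Cω = 0.005021 × 27200 = 137 W/m².

137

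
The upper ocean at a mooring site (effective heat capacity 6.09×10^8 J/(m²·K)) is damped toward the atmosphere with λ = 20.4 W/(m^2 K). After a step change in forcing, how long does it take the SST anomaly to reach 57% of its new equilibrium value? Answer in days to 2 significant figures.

Areal heat capacity C = 6.09×10^8 J/(m²·K) (given).
τ = C / λ = 6.09×10^8 / 20.4 = 2.99×10^7 s.
Fraction reached: 1 − e^(−t/τ) = 0.57 ⇒ t = −τ ln(1 − 0.57) = τ × 0.844.
t = 2.52×10^7 s = 292 days.

290 days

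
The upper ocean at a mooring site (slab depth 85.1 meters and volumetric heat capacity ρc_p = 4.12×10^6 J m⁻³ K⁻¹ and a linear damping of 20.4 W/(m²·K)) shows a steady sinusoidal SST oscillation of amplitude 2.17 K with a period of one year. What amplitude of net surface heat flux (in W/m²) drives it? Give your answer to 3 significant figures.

158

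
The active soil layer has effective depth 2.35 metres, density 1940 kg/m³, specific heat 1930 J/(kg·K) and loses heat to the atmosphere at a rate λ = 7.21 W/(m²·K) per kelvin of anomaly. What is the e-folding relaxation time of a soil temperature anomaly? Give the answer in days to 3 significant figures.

14.1 days

Areal heat capacity C = ρ c_p D = 1940 × 1930 × 2.35 = 8.80×10^6 J/(m^2 K).
Relaxation time τ = C / λ = 8.80×10^6 / 7.21 = 1.22×10^6 s.
In days: 1.22×10^6 s / (86400 s/day) = 14.1 days.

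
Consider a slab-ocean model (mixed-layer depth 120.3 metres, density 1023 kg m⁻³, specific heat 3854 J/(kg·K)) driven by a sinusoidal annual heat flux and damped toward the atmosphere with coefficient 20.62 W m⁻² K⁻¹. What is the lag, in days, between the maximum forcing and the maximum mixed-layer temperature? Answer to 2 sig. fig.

79 days

Areal heat capacity C = ρ c_p D = 1023 × 3854 × 120.3 = 4.74×10^8 J m⁻² K⁻¹.
ω = 2π / 3.15×10^7 s = 1.99×10^-7 s⁻¹.
Phase lag φ = arctan(Cω/λ) = arctan(94.5/20.62) = 1.36 rad.
Time lag = φ / ω = 1.36 / 1.99×10^-7 = 6.81×10^6 s = 78.8 days.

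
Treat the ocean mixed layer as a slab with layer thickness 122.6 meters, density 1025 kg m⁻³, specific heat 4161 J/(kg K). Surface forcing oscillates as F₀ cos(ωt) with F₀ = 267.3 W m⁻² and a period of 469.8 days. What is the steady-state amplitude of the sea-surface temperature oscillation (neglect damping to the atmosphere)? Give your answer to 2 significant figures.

Areal heat capacity C = ρ c_p D = 1025 × 4161 × 122.6 = 5.23×10^8 J/(m²·K).
Angular frequency ω = 2π / T = 2π / 4.06×10^7 s = 1.55×10^-7 s⁻¹.
Cω = 5.23×10^8 × 1.55×10^-7 = 80.9 W/(m²·K).
Amplitude A = F₀ / (Cω) = 267.3 / 80.9 = 3.30 K.

3.3 K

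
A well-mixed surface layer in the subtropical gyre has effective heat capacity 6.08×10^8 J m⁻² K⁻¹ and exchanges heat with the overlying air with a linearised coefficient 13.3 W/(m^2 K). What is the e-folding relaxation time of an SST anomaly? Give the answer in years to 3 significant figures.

1.45 years

Areal heat capacity C = 6.08×10^8 J m⁻² K⁻¹ (given).
Relaxation time τ = C / λ = 6.08×10^8 / 13.3 = 4.57×10^7 s.
In years: 4.57×10^7 s / (3.156×10^7 s/year) = 1.45 years.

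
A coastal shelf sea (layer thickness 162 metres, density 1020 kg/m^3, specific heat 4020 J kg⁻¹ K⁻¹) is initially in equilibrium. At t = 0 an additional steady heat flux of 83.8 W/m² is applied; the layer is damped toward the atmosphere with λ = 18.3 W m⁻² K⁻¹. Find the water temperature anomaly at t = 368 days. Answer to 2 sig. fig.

2.7 K

Areal heat capacity C = ρ c_p D = 1020 × 4020 × 162 = 6.64×10^8 J/(m²·K).
τ = C / λ = 6.64×10^8 / 18.3 = 3.63×10^7 s.
Equilibrium anomaly ΔT_eq = F / λ = 83.8 / 18.3 = 4.58 K.
t = 368 days = 3.18×10^7 s, so t/τ = 0.876.
ΔT(t) = ΔT_eq (1 − e^(−t/τ)) = 4.58 × (1 − e^−0.876) = 2.67 K.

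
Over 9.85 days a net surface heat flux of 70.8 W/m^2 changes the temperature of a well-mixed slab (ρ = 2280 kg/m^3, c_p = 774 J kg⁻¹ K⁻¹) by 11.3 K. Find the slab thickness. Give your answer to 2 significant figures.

Heat input Q = F Δt = 70.8 × 8.51×10^5 s = 6.03×10^7 J/m².
Required areal heat capacity C = Q / ΔT = 5.33×10^6 J/(m²·K).
Depth D = C / (ρ c_p) = 5.33×10^6 / (2280 × 774) = 3.02 m.

3.0 m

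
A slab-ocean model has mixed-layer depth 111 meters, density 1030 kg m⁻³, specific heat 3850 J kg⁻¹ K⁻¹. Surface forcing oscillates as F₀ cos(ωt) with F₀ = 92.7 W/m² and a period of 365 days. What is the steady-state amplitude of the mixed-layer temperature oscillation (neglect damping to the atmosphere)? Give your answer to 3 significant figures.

Areal heat capacity C = ρ c_p D = 1030 × 3850 × 111 = 4.40×10^8 J/(m^2 K).
Angular frequency ω = 2π / T = 2π / 3.15×10^7 s = 1.99×10^-7 s⁻¹.
Cω = 4.40×10^8 × 1.99×10^-7 = 87.7 W/(m²·K).
Amplitude A = F₀ / (Cω) = 92.7 / 87.7 = 1.06 K.

1.06 K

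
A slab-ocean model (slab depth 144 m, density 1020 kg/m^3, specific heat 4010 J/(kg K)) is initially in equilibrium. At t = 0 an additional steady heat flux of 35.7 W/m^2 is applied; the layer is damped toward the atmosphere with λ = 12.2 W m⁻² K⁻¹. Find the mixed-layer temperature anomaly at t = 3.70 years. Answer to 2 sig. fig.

2.7 K

Areal heat capacity C = ρ c_p D = 1020 × 4010 × 144 = 5.89×10^8 J/(m^2 K).
τ = C / λ = 5.89×10^8 / 12.2 = 4.83×10^7 s.
Equilibrium anomaly ΔT_eq = F / λ = 35.7 / 12.2 = 2.93 K.
t = 3.70 years = 1.17×10^8 s, so t/τ = 2.42.
ΔT(t) = ΔT_eq (1 − e^(−t/τ)) = 2.93 × (1 − e^−2.42) = 2.67 K.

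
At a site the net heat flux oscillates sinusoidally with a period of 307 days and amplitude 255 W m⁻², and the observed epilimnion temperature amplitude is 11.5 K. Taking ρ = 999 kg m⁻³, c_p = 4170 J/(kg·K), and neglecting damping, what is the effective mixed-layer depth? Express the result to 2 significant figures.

22 m

ω = 2π / 2.65×10^7 s = 2.37×10^-7 s⁻¹.
Required C = F₀ / (A ω) = 255 / (11.5 × 2.37×10^-7) = 9.36×10^7 J/(m²·K).
D = C / (ρ c_p) = 9.36×10^7 / (999 × 4170) = 22.5 m.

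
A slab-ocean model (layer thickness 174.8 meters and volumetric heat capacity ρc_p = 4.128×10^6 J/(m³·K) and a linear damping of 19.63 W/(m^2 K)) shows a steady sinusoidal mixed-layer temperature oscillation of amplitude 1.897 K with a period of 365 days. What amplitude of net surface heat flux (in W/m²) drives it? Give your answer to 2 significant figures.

280

Areal heat capacity C = ρc_p × D = 4.128×10^6 × 174.8 = 7.22×10^8 J m⁻² K⁻¹.
ω = 2π / 3.15×10^7 s = 1.99×10^-7 s⁻¹.
√((Cω)² + λ²) = √((144)² + 19.63²) = 145 W/(m²·K).
F₀ = A × √((Cω)²+λ²) = 1.897 × 145 = 275 W/m².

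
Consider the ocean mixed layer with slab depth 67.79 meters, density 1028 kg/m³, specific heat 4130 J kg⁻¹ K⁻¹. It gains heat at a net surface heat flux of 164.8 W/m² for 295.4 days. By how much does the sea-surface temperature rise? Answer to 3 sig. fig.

14.6 K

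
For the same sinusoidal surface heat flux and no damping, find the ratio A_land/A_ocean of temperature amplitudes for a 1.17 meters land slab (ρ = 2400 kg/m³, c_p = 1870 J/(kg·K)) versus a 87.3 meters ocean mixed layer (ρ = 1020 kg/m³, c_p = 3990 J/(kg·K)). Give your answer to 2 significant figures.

C_ocean = 1020 × 3990 × 87.3 = 3.55×10^8 J/(m²·K).
C_land = 2400 × 1870 × 1.17 = 5.25×10^6 J/(m²·K).
Undamped amplitude ∝ 1/C, so A_land/A_ocean = C_ocean/C_land = 67.7.

68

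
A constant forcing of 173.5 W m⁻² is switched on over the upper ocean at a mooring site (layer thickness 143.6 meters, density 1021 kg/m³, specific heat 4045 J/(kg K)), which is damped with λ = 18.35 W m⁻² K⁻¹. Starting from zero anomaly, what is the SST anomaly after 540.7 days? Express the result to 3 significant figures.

Areal heat capacity C = ρ c_p D = 1021 × 4045 × 143.6 = 5.93×10^8 J/(m²·K).
τ = C / λ = 5.93×10^8 / 18.35 = 3.23×10^7 s.
Equilibrium anomaly ΔT_eq = F / λ = 173.5 / 18.35 = 9.46 K.
t = 540.7 days = 4.67×10^7 s, so t/τ = 1.45.
ΔT(t) = ΔT_eq (1 − e^(−t/τ)) = 9.46 × (1 − e^−1.45) = 7.23 K.

7.23 K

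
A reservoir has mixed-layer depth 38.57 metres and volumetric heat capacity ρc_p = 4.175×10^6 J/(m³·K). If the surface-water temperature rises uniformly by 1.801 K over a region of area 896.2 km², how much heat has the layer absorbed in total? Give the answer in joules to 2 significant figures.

2.6×10^17 J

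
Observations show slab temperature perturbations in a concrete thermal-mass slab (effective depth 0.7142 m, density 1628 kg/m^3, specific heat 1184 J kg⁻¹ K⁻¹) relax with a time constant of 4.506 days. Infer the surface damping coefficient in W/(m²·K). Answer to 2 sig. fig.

Areal heat capacity C = ρ c_p D = 1628 × 1184 × 0.7142 = 1.38×10^6 J m⁻² K⁻¹.
τ = 4.506 days = 3.89×10^5 s.
λ = C / τ = 1.38×10^6 / 3.89×10^5 = 3.54 W/(m²·K).

3.5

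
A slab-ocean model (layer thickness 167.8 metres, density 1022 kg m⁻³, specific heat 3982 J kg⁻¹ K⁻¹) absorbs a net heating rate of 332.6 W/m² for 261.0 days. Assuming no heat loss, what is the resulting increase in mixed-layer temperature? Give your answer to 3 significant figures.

Areal heat capacity C = ρ c_p D = 1022 × 3982 × 167.8 = 6.83×10^8 J m⁻² K⁻¹.
Net heat input Q = F Δt = 332.6 × (261.0 days × 86400 s/day) = 7.50×10^9 J/m².
ΔT = Q / C = 7.50×10^9 / 6.83×10^8 = 11.0 K.

11.0 K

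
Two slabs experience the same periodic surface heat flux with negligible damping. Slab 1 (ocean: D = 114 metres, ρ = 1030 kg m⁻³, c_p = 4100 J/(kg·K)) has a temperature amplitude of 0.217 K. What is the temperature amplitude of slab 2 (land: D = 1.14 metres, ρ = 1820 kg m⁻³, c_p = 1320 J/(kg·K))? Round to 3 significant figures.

38.1 K

C_ocean = 4.81×10^8 J/(m²·K); C_land = 2.74×10^6 J/(m²·K).
A ∝ 1/C ⇒ A_land = A_ocean × C_ocean/C_land = 0.217 × 176 = 38.1 K.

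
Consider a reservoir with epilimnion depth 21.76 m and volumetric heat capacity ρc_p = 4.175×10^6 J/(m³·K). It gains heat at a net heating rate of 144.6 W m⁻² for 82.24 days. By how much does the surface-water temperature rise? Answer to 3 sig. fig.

11.3 K

Areal heat capacity C = ρc_p × D = 4.175×10^6 × 21.76 = 9.08×10^7 J/(m^2 K).
Net heat input Q = F Δt = 144.6 × (82.24 days × 86400 s/day) = 1.03×10^9 J/m².
ΔT = Q / C = 1.03×10^9 / 9.08×10^7 = 11.3 K.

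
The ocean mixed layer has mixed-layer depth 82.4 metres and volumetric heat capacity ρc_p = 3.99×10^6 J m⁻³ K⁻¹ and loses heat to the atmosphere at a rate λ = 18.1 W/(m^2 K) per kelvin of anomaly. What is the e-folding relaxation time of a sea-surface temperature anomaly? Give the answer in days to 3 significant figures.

210 days

Areal heat capacity C = ρc_p × D = 3.99×10^6 × 82.4 = 3.29×10^8 J m⁻² K⁻¹.
Relaxation time τ = C / λ = 3.29×10^8 / 18.1 = 1.82×10^7 s.
In days: 1.82×10^7 s / (86400 s/day) = 210 days.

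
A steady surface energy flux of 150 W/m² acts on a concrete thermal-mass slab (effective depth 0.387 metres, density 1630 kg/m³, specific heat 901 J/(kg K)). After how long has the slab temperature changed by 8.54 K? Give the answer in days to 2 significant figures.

Areal heat capacity C = ρ c_p D = 1630 × 901 × 0.387 = 5.68×10^5 J/(m^2 K).
Time required: Δt = C ΔT / F = 5.68×10^5 × 8.54 / 150 = 32400 s.
In days: 32400 s / (86400 s/day) = 0.375 days.

0.37 days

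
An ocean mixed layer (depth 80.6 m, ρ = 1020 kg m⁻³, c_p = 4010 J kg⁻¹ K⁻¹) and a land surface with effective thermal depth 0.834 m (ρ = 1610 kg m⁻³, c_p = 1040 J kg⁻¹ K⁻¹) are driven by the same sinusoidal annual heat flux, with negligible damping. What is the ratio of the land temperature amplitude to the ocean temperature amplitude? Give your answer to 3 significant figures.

236

C_ocean = 1020 × 4010 × 80.6 = 3.30×10^8 J/(m²·K).
C_land = 1610 × 1040 × 0.834 = 1.40×10^6 J/(m²·K).
Undamped amplitude ∝ 1/C, so A_land/A_ocean = C_ocean/C_land = 236.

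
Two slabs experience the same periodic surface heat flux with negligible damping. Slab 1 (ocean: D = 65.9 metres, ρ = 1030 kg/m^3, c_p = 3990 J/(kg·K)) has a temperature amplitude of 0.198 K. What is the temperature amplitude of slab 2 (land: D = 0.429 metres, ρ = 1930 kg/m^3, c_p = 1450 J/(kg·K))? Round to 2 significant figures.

C_ocean = 2.71×10^8 J/(m²·K); C_land = 1.20×10^6 J/(m²·K).
A ∝ 1/C ⇒ A_land = A_ocean × C_ocean/C_land = 0.198 × 226 = 44.7 K.

45 K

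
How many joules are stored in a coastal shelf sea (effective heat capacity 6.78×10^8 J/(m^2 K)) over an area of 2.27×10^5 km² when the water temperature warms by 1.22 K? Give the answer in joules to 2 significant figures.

1.9×10^20 J

Areal heat capacity C = 6.78×10^8 J/(m^2 K) (given).
Heat per unit area: q = C ΔT = 6.78×10^8 × 1.22 = 8.27×10^8 J/m².
Total heat: Q = q × A = 8.27×10^8 × (2.27×10^5 × 10⁶ m²) = 1.88×10^20 J.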